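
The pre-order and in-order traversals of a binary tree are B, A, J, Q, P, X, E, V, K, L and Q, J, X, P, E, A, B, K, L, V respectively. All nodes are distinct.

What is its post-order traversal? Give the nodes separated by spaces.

The first element of pre-order is the root; it splits in-order into left and right subtrees.
Root B: left subtree has 6 nodes {Q, J, X, P, E, A}, right has 3 {K, L, V}.
  Root A: left subtree has 5 nodes {Q, J, X, P, E}, right has 0 { }.
    Root J: left subtree has 1 node {Q}, right has 3 {X, P, E}.
      Root P: left subtree has 1 node {X}, right has 1 {E}.
  Root V: left subtree has 2 nodes {K, L}, right has 0 { }.
    Root K: left subtree has 0 nodes { }, right has 1 {L}.

Q X E P J A L K V B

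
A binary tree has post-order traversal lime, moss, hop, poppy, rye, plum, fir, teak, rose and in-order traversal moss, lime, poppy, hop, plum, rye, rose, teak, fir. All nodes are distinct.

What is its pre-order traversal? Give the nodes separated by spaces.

rose plum poppy moss lime hop rye teak fir

The last element of post-order is the root; it splits in-order into left and right subtrees.
Root rose: left subtree has 6 nodes {moss, lime, poppy, hop, plum, rye}, right has 2 {teak, fir}.
  Root plum: left subtree has 4 nodes {moss, lime, poppy, hop}, right has 1 {rye}.
    Root poppy: left subtree has 2 nodes {moss, lime}, right has 1 {hop}.
      Root moss: left subtree has 0 nodes { }, right has 1 {lime}.
  Root teak: left subtree has 0 nodes { }, right has 1 {fir}.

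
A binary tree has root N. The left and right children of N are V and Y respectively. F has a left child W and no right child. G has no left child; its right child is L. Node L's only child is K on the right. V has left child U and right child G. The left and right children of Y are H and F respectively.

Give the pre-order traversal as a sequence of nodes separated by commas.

Pre-order visits the node, then its left subtree, then its right subtree.
Visit N.
At N: go left to V.
  Visit V.
  At V: go left to U.
    U is a leaf — visit U.
  At V: go right to G.
    Visit G.
    At G: no left child.
    At G: go right to L.
      Visit L.
      At L: no left child.
      At L: go right to K.
        K is a leaf — visit K.
At N: go right to Y.
  Visit Y.
  At Y: go left to H.
    H is a leaf — visit H.
  At Y: go right to F.
    Visit F.
    At F: go left to W.
      W is a leaf — visit W.
    At F: no right child.

N, V, U, G, L, K, Y, H, F, W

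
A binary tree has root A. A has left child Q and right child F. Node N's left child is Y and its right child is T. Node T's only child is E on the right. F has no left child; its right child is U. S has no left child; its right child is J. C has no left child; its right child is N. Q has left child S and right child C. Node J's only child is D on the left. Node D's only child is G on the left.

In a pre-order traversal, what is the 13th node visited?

U

Pre-order visits the node, then its left subtree, then its right subtree.
Visit A.
At A: go left to Q.
  Visit Q.
  At Q: go left to S.
    Visit S.
    At S: no left child.
    At S: go right to J.
      Visit J.
      At J: go left to D.
        Visit D.
        At D: go left to G.
          G is a leaf — visit G.
        At D: no right child.
      At J: no right child.
  At Q: go right to C.
    Visit C.
    At C: no left child.
    At C: go right to N.
      Visit N.
      At N: go left to Y.
        Y is a leaf — visit Y.
      At N: go right to T.
        Visit T.
        At T: no left child.
        At T: go right to E.
          E is a leaf — visit E.
At A: go right to F.
  Visit F.
  At F: no left child.
  At F: go right to U.
    U is a leaf — visit U.
Full pre-order sequence: A, Q, S, J, D, G, C, N, Y, T, E, F, U.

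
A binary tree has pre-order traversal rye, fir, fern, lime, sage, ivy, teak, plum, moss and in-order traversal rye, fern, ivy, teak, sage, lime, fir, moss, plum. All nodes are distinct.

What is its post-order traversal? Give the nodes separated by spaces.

teak ivy sage lime fern moss plum fir rye

The first element of pre-order is the root; it splits in-order into left and right subtrees.
Root rye: left subtree has 0 nodes { }, right has 8 {fern, ivy, teak, sage, lime, fir, moss, plum}.
  Root fir: left subtree has 5 nodes {fern, ivy, teak, sage, lime}, right has 2 {moss, plum}.
    Root fern: left subtree has 0 nodes { }, right has 4 {ivy, teak, sage, lime}.
      Root lime: left subtree has 3 nodes {ivy, teak, sage}, right has 0 { }.
        Root sage: left subtree has 2 nodes {ivy, teak}, right has 0 { }.
          Root ivy: left subtree has 0 nodes { }, right has 1 {teak}.
    Root plum: left subtree has 1 node {moss}, right has 0 { }.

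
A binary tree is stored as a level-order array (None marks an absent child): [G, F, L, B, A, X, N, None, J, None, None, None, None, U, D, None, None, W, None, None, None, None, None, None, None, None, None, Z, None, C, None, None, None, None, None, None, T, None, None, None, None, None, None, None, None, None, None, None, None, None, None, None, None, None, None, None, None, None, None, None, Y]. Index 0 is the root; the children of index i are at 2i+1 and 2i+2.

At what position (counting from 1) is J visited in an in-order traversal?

In-order visits the left subtree, then the node, then the right subtree.
At G: go left to F.
  At F: go left to B.
    At B: no left child.
    Visit B.
    At B: go right to J.
      At J: go left to W.
        At W: no left child.
        Visit W.
        At W: go right to T.
          T is a leaf — visit T.
      Visit J.
      At J: no right child.
  Visit F.
  At F: go right to A.
    A is a leaf — visit A.
Visit G.
At G: go right to L.
  At L: go left to X.
    X is a leaf — visit X.
  Visit L.
  At L: go right to N.
    At N: go left to U.
      At U: go left to Z.
        Z is a leaf — visit Z.
      Visit U.
      At U: no right child.
    Visit N.
    At N: go right to D.
      At D: go left to C.
        At C: no left child.
        Visit C.
        At C: go right to Y.
          Y is a leaf — visit Y.
      Visit D.
      At D: no right child.
Full in-order sequence: B, W, T, J, F, A, G, X, L, Z, U, N, C, Y, D.

4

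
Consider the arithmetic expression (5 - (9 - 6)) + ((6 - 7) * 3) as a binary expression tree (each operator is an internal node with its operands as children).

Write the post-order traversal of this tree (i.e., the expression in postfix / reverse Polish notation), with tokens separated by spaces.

5 9 6 - - 6 7 - 3 * +

Post-order on an expression tree gives postfix notation: for each operator, emit left operand, right operand, then the operator.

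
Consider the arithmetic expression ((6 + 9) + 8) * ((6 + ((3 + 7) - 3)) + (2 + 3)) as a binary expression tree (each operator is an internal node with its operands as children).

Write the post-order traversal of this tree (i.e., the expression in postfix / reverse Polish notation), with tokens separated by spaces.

6 9 + 8 + 6 3 7 + 3 - + 2 3 + + *

Post-order on an expression tree gives postfix notation: for each operator, emit left operand, right operand, then the operator.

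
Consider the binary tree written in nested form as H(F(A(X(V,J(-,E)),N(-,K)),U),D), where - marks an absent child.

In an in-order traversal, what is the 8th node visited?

In-order visits the left subtree, then the node, then the right subtree.
At H: go left to F.
  At F: go left to A.
    At A: go left to X.
      At X: go left to V.
        V is a leaf — visit V.
      Visit X.
      At X: go right to J.
        At J: no left child.
        Visit J.
        At J: go right to E.
          E is a leaf — visit E.
    Visit A.
    At A: go right to N.
      At N: no left child.
      Visit N.
      At N: go right to K.
        K is a leaf — visit K.
  Visit F.
  At F: go right to U.
    U is a leaf — visit U.
Visit H.
At H: go right to D.
  D is a leaf — visit D.
Full in-order sequence: V, X, J, E, A, N, K, F, U, H, D.

F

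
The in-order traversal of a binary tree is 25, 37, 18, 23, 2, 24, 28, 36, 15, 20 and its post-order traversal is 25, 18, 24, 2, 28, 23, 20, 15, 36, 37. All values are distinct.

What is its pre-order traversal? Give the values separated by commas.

37, 25, 36, 23, 18, 28, 2, 24, 15, 20

The last element of post-order is the root; it splits in-order into left and right subtrees.
Root 37: left subtree has 1 node {25}, right has 8 {18, 23, 2, 24, 28, 36, 15, 20}.
  Root 36: left subtree has 5 nodes {18, 23, 2, 24, 28}, right has 2 {15, 20}.
    Root 23: left subtree has 1 node {18}, right has 3 {2, 24, 28}.
      Root 28: left subtree has 2 nodes {2, 24}, right has 0 { }.
        Root 2: left subtree has 0 nodes { }, right has 1 {24}.
    Root 15: left subtree has 0 nodes { }, right has 1 {20}.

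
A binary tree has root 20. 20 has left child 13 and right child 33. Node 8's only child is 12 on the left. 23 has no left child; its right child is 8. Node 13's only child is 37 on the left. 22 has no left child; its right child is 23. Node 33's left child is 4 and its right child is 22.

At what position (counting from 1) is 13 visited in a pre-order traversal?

Pre-order visits the node, then its left subtree, then its right subtree.
Visit 20.
At 20: go left to 13.
  Visit 13.
  At 13: go left to 37.
    37 is a leaf — visit 37.
  At 13: no right child.
At 20: go right to 33.
  Visit 33.
  At 33: go left to 4.
    4 is a leaf — visit 4.
  At 33: go right to 22.
    Visit 22.
    At 22: no left child.
    At 22: go right to 23.
      Visit 23.
      At 23: no left child.
      At 23: go right to 8.
        Visit 8.
        At 8: go left to 12.
          12 is a leaf — visit 12.
        At 8: no right child.
Full pre-order sequence: 20, 13, 37, 33, 4, 22, 23, 8, 12.

2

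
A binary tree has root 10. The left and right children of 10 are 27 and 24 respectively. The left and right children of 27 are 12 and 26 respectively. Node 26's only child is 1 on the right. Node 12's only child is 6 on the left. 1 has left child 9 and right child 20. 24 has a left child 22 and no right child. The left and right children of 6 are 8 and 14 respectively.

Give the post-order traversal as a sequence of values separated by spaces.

Post-order visits the left subtree, then the right subtree, then the node.
At 10: go left to 27.
  At 27: go left to 12.
    At 12: go left to 6.
      At 6: go left to 8.
        8 is a leaf — visit 8.
      At 6: go right to 14.
        14 is a leaf — visit 14.
      Visit 6.
    At 12: no right child.
    Visit 12.
  At 27: go right to 26.
    At 26: no left child.
    At 26: go right to 1.
      At 1: go left to 9.
        9 is a leaf — visit 9.
      At 1: go right to 20.
        20 is a leaf — visit 20.
      Visit 1.
    Visit 26.
  Visit 27.
At 10: go right to 24.
  At 24: go left to 22.
    22 is a leaf — visit 22.
  At 24: no right child.
  Visit 24.
Visit 10.

8 14 6 12 9 20 1 26 27 22 24 10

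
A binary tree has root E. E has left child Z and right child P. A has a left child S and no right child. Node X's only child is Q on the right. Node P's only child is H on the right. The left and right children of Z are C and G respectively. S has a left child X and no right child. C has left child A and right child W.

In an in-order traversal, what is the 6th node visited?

In-order visits the left subtree, then the node, then the right subtree.
At E: go left to Z.
  At Z: go left to C.
    At C: go left to A.
      At A: go left to S.
        At S: go left to X.
          At X: no left child.
          Visit X.
          At X: go right to Q.
            Q is a leaf — visit Q.
        Visit S.
        At S: no right child.
      Visit A.
      At A: no right child.
    Visit C.
    At C: go right to W.
      W is a leaf — visit W.
  Visit Z.
  At Z: go right to G.
    G is a leaf — visit G.
Visit E.
At E: go right to P.
  At P: no left child.
  Visit P.
  At P: go right to H.
    H is a leaf — visit H.
Full in-order sequence: X, Q, S, A, C, W, Z, G, E, P, H.

W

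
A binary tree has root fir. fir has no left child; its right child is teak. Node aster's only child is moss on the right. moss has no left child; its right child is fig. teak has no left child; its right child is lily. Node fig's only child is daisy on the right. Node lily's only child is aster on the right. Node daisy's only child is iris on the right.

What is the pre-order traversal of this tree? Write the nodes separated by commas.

Pre-order visits the node, then its left subtree, then its right subtree.
Visit fir.
At fir: no left child.
At fir: go right to teak.
  Visit teak.
  At teak: no left child.
  At teak: go right to lily.
    Visit lily.
    At lily: no left child.
    At lily: go right to aster.
      Visit aster.
      At aster: no left child.
      At aster: go right to moss.
        Visit moss.
        At moss: no left child.
        At moss: go right to fig.
          Visit fig.
          At fig: no left child.
          At fig: go right to daisy.
            Visit daisy.
            At daisy: no left child.
            At daisy: go right to iris.
              iris is a leaf — visit iris.

fir, teak, lily, aster, moss, fig, daisy, iris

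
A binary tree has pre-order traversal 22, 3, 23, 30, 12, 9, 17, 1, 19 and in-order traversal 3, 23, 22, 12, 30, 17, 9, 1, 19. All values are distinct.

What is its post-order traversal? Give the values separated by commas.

The first element of pre-order is the root; it splits in-order into left and right subtrees.
Root 22: left subtree has 2 nodes {3, 23}, right has 6 {12, 30, 17, 9, 1, 19}.
  Root 3: left subtree has 0 nodes { }, right has 1 {23}.
  Root 30: left subtree has 1 node {12}, right has 4 {17, 9, 1, 19}.
    Root 9: left subtree has 1 node {17}, right has 2 {1, 19}.
      Root 1: left subtree has 0 nodes { }, right has 1 {19}.

23, 3, 12, 17, 19, 1, 9, 30, 22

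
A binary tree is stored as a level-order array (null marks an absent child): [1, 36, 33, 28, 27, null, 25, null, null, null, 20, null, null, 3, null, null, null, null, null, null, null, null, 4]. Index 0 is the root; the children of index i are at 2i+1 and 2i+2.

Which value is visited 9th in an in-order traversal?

In-order visits the left subtree, then the node, then the right subtree.
At 1: go left to 36.
  At 36: go left to 28.
    28 is a leaf — visit 28.
  Visit 36.
  At 36: go right to 27.
    At 27: no left child.
    Visit 27.
    At 27: go right to 20.
      At 20: no left child.
      Visit 20.
      At 20: go right to 4.
        4 is a leaf — visit 4.
Visit 1.
At 1: go right to 33.
  At 33: no left child.
  Visit 33.
  At 33: go right to 25.
    At 25: go left to 3.
      3 is a leaf — visit 3.
    Visit 25.
    At 25: no right child.
Full in-order sequence: 28, 36, 27, 20, 4, 1, 33, 3, 25.

25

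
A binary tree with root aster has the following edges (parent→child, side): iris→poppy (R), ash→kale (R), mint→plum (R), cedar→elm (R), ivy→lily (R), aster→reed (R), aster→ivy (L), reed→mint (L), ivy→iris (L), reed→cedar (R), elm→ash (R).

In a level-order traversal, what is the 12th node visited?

Level-order visits nodes level by level from the root, left to right within each level.
Level 0: aster
Level 1: ivy, reed
Level 2: iris, lily, mint, cedar
Level 3: poppy, plum, elm
Level 4: ash
Level 5: kale
Full level-order sequence: aster, ivy, reed, iris, lily, mint, cedar, poppy, plum, elm, ash, kale.

kale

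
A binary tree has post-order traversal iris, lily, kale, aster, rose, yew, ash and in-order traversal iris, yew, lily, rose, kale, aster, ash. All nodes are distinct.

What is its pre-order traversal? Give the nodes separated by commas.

The last element of post-order is the root; it splits in-order into left and right subtrees.
Root ash: left subtree has 6 nodes {iris, yew, lily, rose, kale, aster}, right has 0 { }.
  Root yew: left subtree has 1 node {iris}, right has 4 {lily, rose, kale, aster}.
    Root rose: left subtree has 1 node {lily}, right has 2 {kale, aster}.
      Root aster: left subtree has 1 node {kale}, right has 0 { }.

ash, yew, iris, rose, lily, aster, kale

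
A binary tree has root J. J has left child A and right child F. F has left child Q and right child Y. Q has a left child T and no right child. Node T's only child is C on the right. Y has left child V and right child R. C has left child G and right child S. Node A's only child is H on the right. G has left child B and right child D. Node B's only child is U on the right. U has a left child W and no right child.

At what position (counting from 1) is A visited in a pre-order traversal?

Pre-order visits the node, then its left subtree, then its right subtree.
Visit J.
At J: go left to A.
  Visit A.
  At A: no left child.
  At A: go right to H.
    H is a leaf — visit H.
At J: go right to F.
  Visit F.
  At F: go left to Q.
    Visit Q.
    At Q: go left to T.
      Visit T.
      At T: no left child.
      At T: go right to C.
        Visit C.
        At C: go left to G.
          Visit G.
          At G: go left to B.
            Visit B.
            At B: no left child.
            At B: go right to U.
              Visit U.
              At U: go left to W.
                W is a leaf — visit W.
              At U: no right child.
          At G: go right to D.
            D is a leaf — visit D.
        At C: go right to S.
          S is a leaf — visit S.
    At Q: no right child.
  At F: go right to Y.
    Visit Y.
    At Y: go left to V.
      V is a leaf — visit V.
    At Y: go right to R.
      R is a leaf — visit R.
Full pre-order sequence: J, A, H, F, Q, T, C, G, B, U, W, D, S, Y, V, R.

2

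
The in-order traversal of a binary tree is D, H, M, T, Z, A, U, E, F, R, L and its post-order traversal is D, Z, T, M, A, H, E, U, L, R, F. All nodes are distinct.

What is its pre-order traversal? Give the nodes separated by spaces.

F U H D A M T Z E R L

The last element of post-order is the root; it splits in-order into left and right subtrees.
Root F: left subtree has 8 nodes {D, H, M, T, Z, A, U, E}, right has 2 {R, L}.
  Root U: left subtree has 6 nodes {D, H, M, T, Z, A}, right has 1 {E}.
    Root H: left subtree has 1 node {D}, right has 4 {M, T, Z, A}.
      Root A: left subtree has 3 nodes {M, T, Z}, right has 0 { }.
        Root M: left subtree has 0 nodes { }, right has 2 {T, Z}.
          Root T: left subtree has 0 nodes { }, right has 1 {Z}.
  Root R: left subtree has 0 nodes { }, right has 1 {L}.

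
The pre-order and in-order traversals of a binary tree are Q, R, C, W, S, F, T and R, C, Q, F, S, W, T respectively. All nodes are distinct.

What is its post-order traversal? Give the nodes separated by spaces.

C R F S T W Q

The first element of pre-order is the root; it splits in-order into left and right subtrees.
Root Q: left subtree has 2 nodes {R, C}, right has 4 {F, S, W, T}.
  Root R: left subtree has 0 nodes { }, right has 1 {C}.
  Root W: left subtree has 2 nodes {F, S}, right has 1 {T}.
    Root S: left subtree has 1 node {F}, right has 0 { }.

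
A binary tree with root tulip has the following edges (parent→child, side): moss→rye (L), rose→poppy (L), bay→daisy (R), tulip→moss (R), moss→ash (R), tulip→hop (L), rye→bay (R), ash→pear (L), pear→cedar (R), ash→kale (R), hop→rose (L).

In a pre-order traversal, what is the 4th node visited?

poppy

Pre-order visits the node, then its left subtree, then its right subtree.
Visit tulip.
At tulip: go left to hop.
  Visit hop.
  At hop: go left to rose.
    Visit rose.
    At rose: go left to poppy.
      poppy is a leaf — visit poppy.
    At rose: no right child.
  At hop: no right child.
At tulip: go right to moss.
  Visit moss.
  At moss: go left to rye.
    Visit rye.
    At rye: no left child.
    At rye: go right to bay.
      Visit bay.
      At bay: no left child.
      At bay: go right to daisy.
        daisy is a leaf — visit daisy.
  At moss: go right to ash.
    Visit ash.
    At ash: go left to pear.
      Visit pear.
      At pear: no left child.
      At pear: go right to cedar.
        cedar is a leaf — visit cedar.
    At ash: go right to kale.
      kale is a leaf — visit kale.
Full pre-order sequence: tulip, hop, rose, poppy, moss, rye, bay, daisy, ash, pear, cedar, kale.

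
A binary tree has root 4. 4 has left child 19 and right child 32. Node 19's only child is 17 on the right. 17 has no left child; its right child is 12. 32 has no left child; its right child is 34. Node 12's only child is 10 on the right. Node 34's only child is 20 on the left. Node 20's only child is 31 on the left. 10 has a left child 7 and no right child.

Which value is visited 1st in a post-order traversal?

7

Post-order visits the left subtree, then the right subtree, then the node.
At 4: go left to 19.
  At 19: no left child.
  At 19: go right to 17.
    At 17: no left child.
    At 17: go right to 12.
      At 12: no left child.
      At 12: go right to 10.
        At 10: go left to 7.
          7 is a leaf — visit 7.
        At 10: no right child.
        Visit 10.
      Visit 12.
    Visit 17.
  Visit 19.
At 4: go right to 32.
  At 32: no left child.
  At 32: go right to 34.
    At 34: go left to 20.
      At 20: go left to 31.
        31 is a leaf — visit 31.
      At 20: no right child.
      Visit 20.
    At 34: no right child.
    Visit 34.
  Visit 32.
Visit 4.
Full post-order sequence: 7, 10, 12, 17, 19, 31, 20, 34, 32, 4.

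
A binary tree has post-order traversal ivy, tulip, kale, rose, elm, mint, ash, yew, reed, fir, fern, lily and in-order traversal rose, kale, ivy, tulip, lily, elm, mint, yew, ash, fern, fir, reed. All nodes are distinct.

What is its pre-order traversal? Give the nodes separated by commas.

lily, rose, kale, tulip, ivy, fern, yew, mint, elm, ash, fir, reed

The last element of post-order is the root; it splits in-order into left and right subtrees.
Root lily: left subtree has 4 nodes {rose, kale, ivy, tulip}, right has 7 {elm, mint, yew, ash, fern, fir, reed}.
  Root rose: left subtree has 0 nodes { }, right has 3 {kale, ivy, tulip}.
    Root kale: left subtree has 0 nodes { }, right has 2 {ivy, tulip}.
      Root tulip: left subtree has 1 node {ivy}, right has 0 { }.
  Root fern: left subtree has 4 nodes {elm, mint, yew, ash}, right has 2 {fir, reed}.
    Root yew: left subtree has 2 nodes {elm, mint}, right has 1 {ash}.
      Root mint: left subtree has 1 node {elm}, right has 0 { }.
    Root fir: left subtree has 0 nodes { }, right has 1 {reed}.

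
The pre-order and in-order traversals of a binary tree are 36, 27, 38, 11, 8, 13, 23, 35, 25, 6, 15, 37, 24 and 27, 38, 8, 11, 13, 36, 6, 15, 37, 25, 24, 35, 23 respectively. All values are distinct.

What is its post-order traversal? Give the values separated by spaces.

8 13 11 38 27 37 15 6 24 25 35 23 36

The first element of pre-order is the root; it splits in-order into left and right subtrees.
Root 36: left subtree has 5 nodes {27, 38, 8, 11, 13}, right has 7 {6, 15, 37, 25, 24, 35, 23}.
  Root 27: left subtree has 0 nodes { }, right has 4 {38, 8, 11, 13}.
    Root 38: left subtree has 0 nodes { }, right has 3 {8, 11, 13}.
      Root 11: left subtree has 1 node {8}, right has 1 {13}.
  Root 23: left subtree has 6 nodes {6, 15, 37, 25, 24, 35}, right has 0 { }.
    Root 35: left subtree has 5 nodes {6, 15, 37, 25, 24}, right has 0 { }.
      Root 25: left subtree has 3 nodes {6, 15, 37}, right has 1 {24}.
        Root 6: left subtree has 0 nodes { }, right has 2 {15, 37}.
          Root 15: left subtree has 0 nodes { }, right has 1 {37}.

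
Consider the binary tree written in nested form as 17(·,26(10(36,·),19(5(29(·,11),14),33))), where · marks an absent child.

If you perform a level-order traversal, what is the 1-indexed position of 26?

2

Level-order visits nodes level by level from the root, left to right within each level.
Level 0: 17
Level 1: 26
Level 2: 10, 19
Level 3: 36, 5, 33
Level 4: 29, 14
Level 5: 11
Full level-order sequence: 17, 26, 10, 19, 36, 5, 33, 29, 14, 11.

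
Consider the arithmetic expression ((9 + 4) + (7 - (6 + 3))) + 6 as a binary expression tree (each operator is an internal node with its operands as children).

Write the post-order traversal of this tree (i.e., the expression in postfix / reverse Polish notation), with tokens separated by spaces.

Post-order on an expression tree gives postfix notation: for each operator, emit left operand, right operand, then the operator.

9 4 + 7 6 3 + - + 6 +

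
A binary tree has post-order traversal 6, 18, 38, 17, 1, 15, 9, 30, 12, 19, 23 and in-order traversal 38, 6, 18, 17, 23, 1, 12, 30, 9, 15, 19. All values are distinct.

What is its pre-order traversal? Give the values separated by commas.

The last element of post-order is the root; it splits in-order into left and right subtrees.
Root 23: left subtree has 4 nodes {38, 6, 18, 17}, right has 6 {1, 12, 30, 9, 15, 19}.
  Root 17: left subtree has 3 nodes {38, 6, 18}, right has 0 { }.
    Root 38: left subtree has 0 nodes { }, right has 2 {6, 18}.
      Root 18: left subtree has 1 node {6}, right has 0 { }.
  Root 19: left subtree has 5 nodes {1, 12, 30, 9, 15}, right has 0 { }.
    Root 12: left subtree has 1 node {1}, right has 3 {30, 9, 15}.
      Root 30: left subtree has 0 nodes { }, right has 2 {9, 15}.
        Root 9: left subtree has 0 nodes { }, right has 1 {15}.

23, 17, 38, 18, 6, 19, 12, 1, 30, 9, 15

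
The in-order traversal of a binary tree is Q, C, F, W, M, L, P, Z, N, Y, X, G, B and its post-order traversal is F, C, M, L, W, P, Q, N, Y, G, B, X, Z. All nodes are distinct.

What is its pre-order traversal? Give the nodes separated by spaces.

Z Q P W C F L M X Y N B G

The last element of post-order is the root; it splits in-order into left and right subtrees.
Root Z: left subtree has 7 nodes {Q, C, F, W, M, L, P}, right has 5 {N, Y, X, G, B}.
  Root Q: left subtree has 0 nodes { }, right has 6 {C, F, W, M, L, P}.
    Root P: left subtree has 5 nodes {C, F, W, M, L}, right has 0 { }.
      Root W: left subtree has 2 nodes {C, F}, right has 2 {M, L}.
        Root C: left subtree has 0 nodes { }, right has 1 {F}.
        Root L: left subtree has 1 node {M}, right has 0 { }.
  Root X: left subtree has 2 nodes {N, Y}, right has 2 {G, B}.
    Root Y: left subtree has 1 node {N}, right has 0 { }.
    Root B: left subtree has 1 node {G}, right has 0 { }.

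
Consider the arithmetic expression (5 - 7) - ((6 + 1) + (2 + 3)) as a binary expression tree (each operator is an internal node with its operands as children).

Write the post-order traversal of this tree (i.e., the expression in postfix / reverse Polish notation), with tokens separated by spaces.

Post-order on an expression tree gives postfix notation: for each operator, emit left operand, right operand, then the operator.

5 7 - 6 1 + 2 3 + + -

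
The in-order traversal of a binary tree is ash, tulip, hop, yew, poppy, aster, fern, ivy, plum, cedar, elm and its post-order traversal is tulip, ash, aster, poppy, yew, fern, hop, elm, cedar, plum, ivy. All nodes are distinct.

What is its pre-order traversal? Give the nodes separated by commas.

The last element of post-order is the root; it splits in-order into left and right subtrees.
Root ivy: left subtree has 7 nodes {ash, tulip, hop, yew, poppy, aster, fern}, right has 3 {plum, cedar, elm}.
  Root hop: left subtree has 2 nodes {ash, tulip}, right has 4 {yew, poppy, aster, fern}.
    Root ash: left subtree has 0 nodes { }, right has 1 {tulip}.
    Root fern: left subtree has 3 nodes {yew, poppy, aster}, right has 0 { }.
      Root yew: left subtree has 0 nodes { }, right has 2 {poppy, aster}.
        Root poppy: left subtree has 0 nodes { }, right has 1 {aster}.
  Root plum: left subtree has 0 nodes { }, right has 2 {cedar, elm}.
    Root cedar: left subtree has 0 nodes { }, right has 1 {elm}.

ivy, hop, ash, tulip, fern, yew, poppy, aster, plum, cedar, elm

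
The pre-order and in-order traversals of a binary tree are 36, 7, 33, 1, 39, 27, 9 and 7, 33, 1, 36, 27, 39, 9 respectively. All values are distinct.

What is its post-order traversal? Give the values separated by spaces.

The first element of pre-order is the root; it splits in-order into left and right subtrees.
Root 36: left subtree has 3 nodes {7, 33, 1}, right has 3 {27, 39, 9}.
  Root 7: left subtree has 0 nodes { }, right has 2 {33, 1}.
    Root 33: left subtree has 0 nodes { }, right has 1 {1}.
  Root 39: left subtree has 1 node {27}, right has 1 {9}.

1 33 7 27 9 39 36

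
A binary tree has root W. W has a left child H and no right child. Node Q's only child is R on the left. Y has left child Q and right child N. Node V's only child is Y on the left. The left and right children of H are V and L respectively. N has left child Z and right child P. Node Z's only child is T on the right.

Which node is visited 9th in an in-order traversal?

H

In-order visits the left subtree, then the node, then the right subtree.
At W: go left to H.
  At H: go left to V.
    At V: go left to Y.
      At Y: go left to Q.
        At Q: go left to R.
          R is a leaf — visit R.
        Visit Q.
        At Q: no right child.
      Visit Y.
      At Y: go right to N.
        At N: go left to Z.
          At Z: no left child.
          Visit Z.
          At Z: go right to T.
            T is a leaf — visit T.
        Visit N.
        At N: go right to P.
          P is a leaf — visit P.
    Visit V.
    At V: no right child.
  Visit H.
  At H: go right to L.
    L is a leaf — visit L.
Visit W.
At W: no right child.
Full in-order sequence: R, Q, Y, Z, T, N, P, V, H, L, W.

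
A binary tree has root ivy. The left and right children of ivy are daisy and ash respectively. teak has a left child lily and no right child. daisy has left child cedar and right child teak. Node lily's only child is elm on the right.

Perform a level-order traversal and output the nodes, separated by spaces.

ivy daisy ash cedar teak lily elm

Level-order visits nodes level by level from the root, left to right within each level.
Level 0: ivy
Level 1: daisy, ash
Level 2: cedar, teak
Level 3: lily
Level 4: elm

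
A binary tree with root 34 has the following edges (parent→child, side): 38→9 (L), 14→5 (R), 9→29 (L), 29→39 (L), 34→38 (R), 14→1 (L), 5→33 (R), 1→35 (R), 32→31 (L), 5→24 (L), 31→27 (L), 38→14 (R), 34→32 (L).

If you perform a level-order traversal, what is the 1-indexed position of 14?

Level-order visits nodes level by level from the root, left to right within each level.
Level 0: 34
Level 1: 32, 38
Level 2: 31, 9, 14
Level 3: 27, 29, 1, 5
Level 4: 39, 35, 24, 33
Full level-order sequence: 34, 32, 38, 31, 9, 14, 27, 29, 1, 5, 39, 35, 24, 33.

6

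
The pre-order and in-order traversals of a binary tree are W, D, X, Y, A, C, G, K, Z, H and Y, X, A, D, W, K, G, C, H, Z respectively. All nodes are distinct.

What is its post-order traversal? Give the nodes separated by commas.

The first element of pre-order is the root; it splits in-order into left and right subtrees.
Root W: left subtree has 4 nodes {Y, X, A, D}, right has 5 {K, G, C, H, Z}.
  Root D: left subtree has 3 nodes {Y, X, A}, right has 0 { }.
    Root X: left subtree has 1 node {Y}, right has 1 {A}.
  Root C: left subtree has 2 nodes {K, G}, right has 2 {H, Z}.
    Root G: left subtree has 1 node {K}, right has 0 { }.
    Root Z: left subtree has 1 node {H}, right has 0 { }.

Y, A, X, D, K, G, H, Z, C, W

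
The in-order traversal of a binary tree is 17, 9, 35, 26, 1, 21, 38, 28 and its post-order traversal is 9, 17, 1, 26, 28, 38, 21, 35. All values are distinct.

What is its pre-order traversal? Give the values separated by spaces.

35 17 9 21 26 1 38 28

The last element of post-order is the root; it splits in-order into left and right subtrees.
Root 35: left subtree has 2 nodes {17, 9}, right has 5 {26, 1, 21, 38, 28}.
  Root 17: left subtree has 0 nodes { }, right has 1 {9}.
  Root 21: left subtree has 2 nodes {26, 1}, right has 2 {38, 28}.
    Root 26: left subtree has 0 nodes { }, right has 1 {1}.
    Root 38: left subtree has 0 nodes { }, right has 1 {28}.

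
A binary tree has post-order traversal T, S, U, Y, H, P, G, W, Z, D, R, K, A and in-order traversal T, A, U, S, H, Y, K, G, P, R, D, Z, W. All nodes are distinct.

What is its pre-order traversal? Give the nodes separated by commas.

A, T, K, H, U, S, Y, R, G, P, D, Z, W

The last element of post-order is the root; it splits in-order into left and right subtrees.
Root A: left subtree has 1 node {T}, right has 11 {U, S, H, Y, K, G, P, R, D, Z, W}.
  Root K: left subtree has 4 nodes {U, S, H, Y}, right has 6 {G, P, R, D, Z, W}.
    Root H: left subtree has 2 nodes {U, S}, right has 1 {Y}.
      Root U: left subtree has 0 nodes { }, right has 1 {S}.
    Root R: left subtree has 2 nodes {G, P}, right has 3 {D, Z, W}.
      Root G: left subtree has 0 nodes { }, right has 1 {P}.
      Root D: left subtree has 0 nodes { }, right has 2 {Z, W}.
        Root Z: left subtree has 0 nodes { }, right has 1 {W}.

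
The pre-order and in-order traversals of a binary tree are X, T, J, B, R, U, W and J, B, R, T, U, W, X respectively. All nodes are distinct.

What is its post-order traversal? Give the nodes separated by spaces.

The first element of pre-order is the root; it splits in-order into left and right subtrees.
Root X: left subtree has 6 nodes {J, B, R, T, U, W}, right has 0 { }.
  Root T: left subtree has 3 nodes {J, B, R}, right has 2 {U, W}.
    Root J: left subtree has 0 nodes { }, right has 2 {B, R}.
      Root B: left subtree has 0 nodes { }, right has 1 {R}.
    Root U: left subtree has 0 nodes { }, right has 1 {W}.

R B J W U T X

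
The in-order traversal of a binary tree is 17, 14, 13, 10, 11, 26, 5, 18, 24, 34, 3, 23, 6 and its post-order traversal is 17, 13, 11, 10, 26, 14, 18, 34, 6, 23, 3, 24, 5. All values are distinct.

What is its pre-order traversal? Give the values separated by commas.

The last element of post-order is the root; it splits in-order into left and right subtrees.
Root 5: left subtree has 6 nodes {17, 14, 13, 10, 11, 26}, right has 6 {18, 24, 34, 3, 23, 6}.
  Root 14: left subtree has 1 node {17}, right has 4 {13, 10, 11, 26}.
    Root 26: left subtree has 3 nodes {13, 10, 11}, right has 0 { }.
      Root 10: left subtree has 1 node {13}, right has 1 {11}.
  Root 24: left subtree has 1 node {18}, right has 4 {34, 3, 23, 6}.
    Root 3: left subtree has 1 node {34}, right has 2 {23, 6}.
      Root 23: left subtree has 0 nodes { }, right has 1 {6}.

5, 14, 17, 26, 10, 13, 11, 24, 18, 3, 34, 23, 6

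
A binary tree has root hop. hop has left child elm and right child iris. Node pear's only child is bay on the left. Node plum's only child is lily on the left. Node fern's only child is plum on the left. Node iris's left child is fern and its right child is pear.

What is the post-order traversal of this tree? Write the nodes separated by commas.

Post-order visits the left subtree, then the right subtree, then the node.
At hop: go left to elm.
  elm is a leaf — visit elm.
At hop: go right to iris.
  At iris: go left to fern.
    At fern: go left to plum.
      At plum: go left to lily.
        lily is a leaf — visit lily.
      At plum: no right child.
      Visit plum.
    At fern: no right child.
    Visit fern.
  At iris: go right to pear.
    At pear: go left to bay.
      bay is a leaf — visit bay.
    At pear: no right child.
    Visit pear.
  Visit iris.
Visit hop.

elm, lily, plum, fern, bay, pear, iris, hop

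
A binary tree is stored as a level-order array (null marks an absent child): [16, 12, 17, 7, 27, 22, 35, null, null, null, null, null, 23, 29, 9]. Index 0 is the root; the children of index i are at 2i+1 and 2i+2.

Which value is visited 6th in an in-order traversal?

In-order visits the left subtree, then the node, then the right subtree.
At 16: go left to 12.
  At 12: go left to 7.
    7 is a leaf — visit 7.
  Visit 12.
  At 12: go right to 27.
    27 is a leaf — visit 27.
Visit 16.
At 16: go right to 17.
  At 17: go left to 22.
    At 22: no left child.
    Visit 22.
    At 22: go right to 23.
      23 is a leaf — visit 23.
  Visit 17.
  At 17: go right to 35.
    At 35: go left to 29.
      29 is a leaf — visit 29.
    Visit 35.
    At 35: go right to 9.
      9 is a leaf — visit 9.
Full in-order sequence: 7, 12, 27, 16, 22, 23, 17, 29, 35, 9.

23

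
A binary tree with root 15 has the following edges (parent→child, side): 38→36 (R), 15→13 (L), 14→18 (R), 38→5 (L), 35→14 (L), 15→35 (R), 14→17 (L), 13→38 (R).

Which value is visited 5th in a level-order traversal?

Level-order visits nodes level by level from the root, left to right within each level.
Level 0: 15
Level 1: 13, 35
Level 2: 38, 14
Level 3: 5, 36, 17, 18
Full level-order sequence: 15, 13, 35, 38, 14, 5, 36, 17, 18.

14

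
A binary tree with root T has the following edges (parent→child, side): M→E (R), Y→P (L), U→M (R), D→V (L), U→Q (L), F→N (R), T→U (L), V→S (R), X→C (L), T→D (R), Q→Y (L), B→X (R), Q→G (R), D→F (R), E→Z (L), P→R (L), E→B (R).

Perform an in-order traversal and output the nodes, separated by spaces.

In-order visits the left subtree, then the node, then the right subtree.
At T: go left to U.
  At U: go left to Q.
    At Q: go left to Y.
      At Y: go left to P.
        At P: go left to R.
          R is a leaf — visit R.
        Visit P.
        At P: no right child.
      Visit Y.
      At Y: no right child.
    Visit Q.
    At Q: go right to G.
      G is a leaf — visit G.
  Visit U.
  At U: go right to M.
    At M: no left child.
    Visit M.
    At M: go right to E.
      At E: go left to Z.
        Z is a leaf — visit Z.
      Visit E.
      At E: go right to B.
        At B: no left child.
        Visit B.
        At B: go right to X.
          At X: go left to C.
            C is a leaf — visit C.
          Visit X.
          At X: no right child.
Visit T.
At T: go right to D.
  At D: go left to V.
    At V: no left child.
    Visit V.
    At V: go right to S.
      S is a leaf — visit S.
  Visit D.
  At D: go right to F.
    At F: no left child.
    Visit F.
    At F: go right to N.
      N is a leaf — visit N.

R P Y Q G U M Z E B C X T V S D F N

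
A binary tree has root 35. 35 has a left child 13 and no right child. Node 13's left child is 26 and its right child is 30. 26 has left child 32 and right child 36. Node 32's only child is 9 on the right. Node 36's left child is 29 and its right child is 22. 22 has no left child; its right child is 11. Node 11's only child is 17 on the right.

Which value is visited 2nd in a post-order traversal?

32

Post-order visits the left subtree, then the right subtree, then the node.
At 35: go left to 13.
  At 13: go left to 26.
    At 26: go left to 32.
      At 32: no left child.
      At 32: go right to 9.
        9 is a leaf — visit 9.
      Visit 32.
    At 26: go right to 36.
      At 36: go left to 29.
        29 is a leaf — visit 29.
      At 36: go right to 22.
        At 22: no left child.
        At 22: go right to 11.
          At 11: no left child.
          At 11: go right to 17.
            17 is a leaf — visit 17.
          Visit 11.
        Visit 22.
      Visit 36.
    Visit 26.
  At 13: go right to 30.
    30 is a leaf — visit 30.
  Visit 13.
At 35: no right child.
Visit 35.
Full post-order sequence: 9, 32, 29, 17, 11, 22, 36, 26, 30, 13, 35.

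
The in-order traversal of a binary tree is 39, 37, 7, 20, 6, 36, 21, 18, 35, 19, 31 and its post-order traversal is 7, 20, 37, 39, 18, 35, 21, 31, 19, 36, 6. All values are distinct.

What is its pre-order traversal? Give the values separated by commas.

6, 39, 37, 20, 7, 36, 19, 21, 35, 18, 31

The last element of post-order is the root; it splits in-order into left and right subtrees.
Root 6: left subtree has 4 nodes {39, 37, 7, 20}, right has 6 {36, 21, 18, 35, 19, 31}.
  Root 39: left subtree has 0 nodes { }, right has 3 {37, 7, 20}.
    Root 37: left subtree has 0 nodes { }, right has 2 {7, 20}.
      Root 20: left subtree has 1 node {7}, right has 0 { }.
  Root 36: left subtree has 0 nodes { }, right has 5 {21, 18, 35, 19, 31}.
    Root 19: left subtree has 3 nodes {21, 18, 35}, right has 1 {31}.
      Root 21: left subtree has 0 nodes { }, right has 2 {18, 35}.
        Root 35: left subtree has 1 node {18}, right has 0 { }.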